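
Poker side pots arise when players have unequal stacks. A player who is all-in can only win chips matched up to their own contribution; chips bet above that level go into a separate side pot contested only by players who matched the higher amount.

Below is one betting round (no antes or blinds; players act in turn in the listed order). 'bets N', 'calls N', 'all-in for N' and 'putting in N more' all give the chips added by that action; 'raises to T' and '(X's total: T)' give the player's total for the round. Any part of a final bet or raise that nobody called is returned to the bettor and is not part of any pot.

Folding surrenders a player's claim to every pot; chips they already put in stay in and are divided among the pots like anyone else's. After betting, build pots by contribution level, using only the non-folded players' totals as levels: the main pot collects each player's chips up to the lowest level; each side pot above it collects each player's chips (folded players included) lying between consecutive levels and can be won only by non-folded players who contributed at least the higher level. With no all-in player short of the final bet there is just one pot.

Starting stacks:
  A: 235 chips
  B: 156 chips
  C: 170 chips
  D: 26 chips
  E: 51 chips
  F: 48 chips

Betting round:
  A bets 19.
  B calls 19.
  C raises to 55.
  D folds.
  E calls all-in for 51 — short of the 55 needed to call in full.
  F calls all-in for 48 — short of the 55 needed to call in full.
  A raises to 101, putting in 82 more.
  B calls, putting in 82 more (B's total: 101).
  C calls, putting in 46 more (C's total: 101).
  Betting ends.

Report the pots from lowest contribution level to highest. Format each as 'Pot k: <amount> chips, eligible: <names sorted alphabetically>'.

Pot 1: 240 chips, eligible: A, B, C, E, F
Pot 2: 12 chips, eligible: A, B, C, E
Pot 3: 150 chips, eligible: A, B, C

Derivation:
Contributions: A=101, B=101, C=101, E=51, F=48
Folded: D
Pot levels (distinct totals of non-folded players): 48, 51, 101
Layer 1-48: 48 each from A, B, C, E, F = 48*5 = 240 chips; eligible A, B, C, E, F
Layer 49-51: 3 each from A, B, C, E = 3*4 = 12 chips; eligible A, B, C, E
Layer 52-101: 50 each from A, B, C = 50*3 = 150 chips; eligible A, B, C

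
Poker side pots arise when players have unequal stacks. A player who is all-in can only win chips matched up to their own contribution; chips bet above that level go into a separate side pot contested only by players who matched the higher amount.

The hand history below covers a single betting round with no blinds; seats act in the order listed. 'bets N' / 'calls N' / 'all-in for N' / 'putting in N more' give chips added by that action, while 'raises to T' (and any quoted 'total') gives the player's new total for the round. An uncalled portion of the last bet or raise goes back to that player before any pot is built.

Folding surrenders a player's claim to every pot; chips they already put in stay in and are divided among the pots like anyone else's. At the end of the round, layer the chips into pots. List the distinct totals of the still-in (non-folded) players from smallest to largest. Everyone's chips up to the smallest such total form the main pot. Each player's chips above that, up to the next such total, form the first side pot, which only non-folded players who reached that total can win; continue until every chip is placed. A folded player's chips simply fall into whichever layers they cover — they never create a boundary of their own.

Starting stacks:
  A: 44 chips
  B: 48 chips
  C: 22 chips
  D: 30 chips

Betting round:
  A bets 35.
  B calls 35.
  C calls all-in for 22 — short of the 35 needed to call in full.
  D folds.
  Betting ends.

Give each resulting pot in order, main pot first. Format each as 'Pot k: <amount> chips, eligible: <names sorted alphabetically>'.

Contributions: A=35, B=35, C=22
Folded: D
Pot levels (distinct totals of non-folded players): 22, 35
Layer 1-22: 22 each from A, B, C = 22*3 = 66 chips; eligible A, B, C
Layer 23-35: 13 each from A, B = 13*2 = 26 chips; eligible A, B

Pot 1: 66 chips, eligible: A, B, C
Pot 2: 26 chips, eligible: A, B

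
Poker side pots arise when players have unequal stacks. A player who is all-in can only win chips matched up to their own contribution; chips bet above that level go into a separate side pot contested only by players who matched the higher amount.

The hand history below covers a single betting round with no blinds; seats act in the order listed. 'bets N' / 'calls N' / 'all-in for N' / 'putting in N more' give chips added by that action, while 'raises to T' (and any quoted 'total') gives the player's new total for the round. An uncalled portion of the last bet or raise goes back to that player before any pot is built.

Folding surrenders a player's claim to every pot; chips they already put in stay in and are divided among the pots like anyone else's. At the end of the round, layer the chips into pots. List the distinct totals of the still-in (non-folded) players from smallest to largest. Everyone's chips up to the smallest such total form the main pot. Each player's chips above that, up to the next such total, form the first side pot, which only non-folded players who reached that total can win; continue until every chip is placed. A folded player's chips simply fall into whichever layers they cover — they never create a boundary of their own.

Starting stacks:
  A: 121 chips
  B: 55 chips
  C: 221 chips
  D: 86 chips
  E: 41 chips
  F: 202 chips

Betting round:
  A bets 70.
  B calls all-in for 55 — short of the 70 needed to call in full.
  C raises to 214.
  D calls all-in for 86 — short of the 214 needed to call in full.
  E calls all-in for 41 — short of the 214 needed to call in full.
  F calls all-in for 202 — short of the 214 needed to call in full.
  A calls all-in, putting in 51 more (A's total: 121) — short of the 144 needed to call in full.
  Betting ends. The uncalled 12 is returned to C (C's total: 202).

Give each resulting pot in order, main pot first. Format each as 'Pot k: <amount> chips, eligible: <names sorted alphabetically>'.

Contributions (after 12 returned to C): A=121, B=55, C=202, D=86, E=41, F=202
Pot levels (distinct totals of non-folded players): 41, 55, 86, 121, 202
Layer 1-41: 41 each from A, B, C, D, E, F = 41*6 = 246 chips; eligible A, B, C, D, E, F
Layer 42-55: 14 each from A, B, C, D, F = 14*5 = 70 chips; eligible A, B, C, D, F
Layer 56-86: 31 each from A, C, D, F = 31*4 = 124 chips; eligible A, C, D, F
Layer 87-121: 35 each from A, C, F = 35*3 = 105 chips; eligible A, C, F
Layer 122-202: 81 each from C, F = 81*2 = 162 chips; eligible C, F

Pot 1: 246 chips, eligible: A, B, C, D, E, F
Pot 2: 70 chips, eligible: A, B, C, D, F
Pot 3: 124 chips, eligible: A, C, D, F
Pot 4: 105 chips, eligible: A, C, F
Pot 5: 162 chips, eligible: C, F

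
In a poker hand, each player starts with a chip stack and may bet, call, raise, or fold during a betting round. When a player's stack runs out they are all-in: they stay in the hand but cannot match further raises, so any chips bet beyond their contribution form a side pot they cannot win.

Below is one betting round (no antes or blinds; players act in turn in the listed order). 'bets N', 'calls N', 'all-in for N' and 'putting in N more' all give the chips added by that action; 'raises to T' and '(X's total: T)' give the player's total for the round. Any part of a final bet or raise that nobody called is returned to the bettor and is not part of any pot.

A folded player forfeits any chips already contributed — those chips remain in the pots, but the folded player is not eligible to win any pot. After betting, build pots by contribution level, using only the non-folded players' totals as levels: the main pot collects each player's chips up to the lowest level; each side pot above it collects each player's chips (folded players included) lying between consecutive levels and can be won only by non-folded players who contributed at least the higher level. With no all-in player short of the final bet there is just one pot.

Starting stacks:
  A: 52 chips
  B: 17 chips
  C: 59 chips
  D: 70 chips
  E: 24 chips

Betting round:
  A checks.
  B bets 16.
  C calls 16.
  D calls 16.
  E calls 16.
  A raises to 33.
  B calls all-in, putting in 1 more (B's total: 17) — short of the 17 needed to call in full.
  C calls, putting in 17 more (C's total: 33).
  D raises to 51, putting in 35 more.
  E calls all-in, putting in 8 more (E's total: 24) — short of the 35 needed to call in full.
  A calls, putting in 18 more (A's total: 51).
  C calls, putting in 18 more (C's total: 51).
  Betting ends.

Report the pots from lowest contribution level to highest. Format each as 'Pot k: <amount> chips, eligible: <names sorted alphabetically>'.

Pot 1: 85 chips, eligible: A, B, C, D, E
Pot 2: 28 chips, eligible: A, C, D, E
Pot 3: 81 chips, eligible: A, C, D

Derivation:
Contributions: A=51, B=17, C=51, D=51, E=24
Pot levels (distinct totals of non-folded players): 17, 24, 51
Layer 1-17: 17 each from A, B, C, D, E = 17*5 = 85 chips; eligible A, B, C, D, E
Layer 18-24: 7 each from A, C, D, E = 7*4 = 28 chips; eligible A, C, D, E
Layer 25-51: 27 each from A, C, D = 27*3 = 81 chips; eligible A, C, D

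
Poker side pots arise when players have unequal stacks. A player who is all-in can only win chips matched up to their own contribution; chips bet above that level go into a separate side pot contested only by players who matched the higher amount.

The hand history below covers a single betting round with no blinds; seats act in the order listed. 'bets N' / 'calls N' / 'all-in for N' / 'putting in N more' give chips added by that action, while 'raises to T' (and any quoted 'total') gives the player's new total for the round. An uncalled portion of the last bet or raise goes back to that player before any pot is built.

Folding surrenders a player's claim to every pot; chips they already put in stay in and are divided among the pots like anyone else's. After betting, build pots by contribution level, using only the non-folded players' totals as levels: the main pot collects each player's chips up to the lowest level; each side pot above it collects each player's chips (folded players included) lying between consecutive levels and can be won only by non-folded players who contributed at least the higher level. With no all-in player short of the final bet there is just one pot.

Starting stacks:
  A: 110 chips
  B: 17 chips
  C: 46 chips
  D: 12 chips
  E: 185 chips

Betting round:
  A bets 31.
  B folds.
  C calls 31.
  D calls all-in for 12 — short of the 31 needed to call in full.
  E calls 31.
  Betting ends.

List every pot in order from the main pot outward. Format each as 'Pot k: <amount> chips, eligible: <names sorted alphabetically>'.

Contributions: A=31, C=31, D=12, E=31
Folded: B
Pot levels (distinct totals of non-folded players): 12, 31
Layer 1-12: 12 each from A, C, D, E = 12*4 = 48 chips; eligible A, C, D, E
Layer 13-31: 19 each from A, C, E = 19*3 = 57 chips; eligible A, C, E

Pot 1: 48 chips, eligible: A, C, D, E
Pot 2: 57 chips, eligible: A, C, E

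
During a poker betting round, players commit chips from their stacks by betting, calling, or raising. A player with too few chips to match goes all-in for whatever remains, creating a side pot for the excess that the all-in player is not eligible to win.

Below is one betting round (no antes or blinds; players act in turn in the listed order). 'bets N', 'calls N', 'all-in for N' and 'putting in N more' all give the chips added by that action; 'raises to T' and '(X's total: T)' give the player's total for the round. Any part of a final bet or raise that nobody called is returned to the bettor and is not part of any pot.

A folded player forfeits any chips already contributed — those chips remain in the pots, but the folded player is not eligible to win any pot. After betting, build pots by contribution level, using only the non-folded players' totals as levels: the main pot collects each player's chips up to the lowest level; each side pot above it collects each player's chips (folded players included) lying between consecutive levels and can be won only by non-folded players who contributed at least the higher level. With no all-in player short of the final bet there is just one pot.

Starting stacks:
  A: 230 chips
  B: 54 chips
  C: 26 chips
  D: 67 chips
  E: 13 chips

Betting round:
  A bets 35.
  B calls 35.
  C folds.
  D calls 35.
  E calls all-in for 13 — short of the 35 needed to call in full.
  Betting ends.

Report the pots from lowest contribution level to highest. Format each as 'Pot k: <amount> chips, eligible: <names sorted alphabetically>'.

Pot 1: 52 chips, eligible: A, B, D, E
Pot 2: 66 chips, eligible: A, B, D

Derivation:
Contributions: A=35, B=35, D=35, E=13
Folded: C
Pot levels (distinct totals of non-folded players): 13, 35
Layer 1-13: 13 each from A, B, D, E = 13*4 = 52 chips; eligible A, B, D, E
Layer 14-35: 22 each from A, B, D = 22*3 = 66 chips; eligible A, B, D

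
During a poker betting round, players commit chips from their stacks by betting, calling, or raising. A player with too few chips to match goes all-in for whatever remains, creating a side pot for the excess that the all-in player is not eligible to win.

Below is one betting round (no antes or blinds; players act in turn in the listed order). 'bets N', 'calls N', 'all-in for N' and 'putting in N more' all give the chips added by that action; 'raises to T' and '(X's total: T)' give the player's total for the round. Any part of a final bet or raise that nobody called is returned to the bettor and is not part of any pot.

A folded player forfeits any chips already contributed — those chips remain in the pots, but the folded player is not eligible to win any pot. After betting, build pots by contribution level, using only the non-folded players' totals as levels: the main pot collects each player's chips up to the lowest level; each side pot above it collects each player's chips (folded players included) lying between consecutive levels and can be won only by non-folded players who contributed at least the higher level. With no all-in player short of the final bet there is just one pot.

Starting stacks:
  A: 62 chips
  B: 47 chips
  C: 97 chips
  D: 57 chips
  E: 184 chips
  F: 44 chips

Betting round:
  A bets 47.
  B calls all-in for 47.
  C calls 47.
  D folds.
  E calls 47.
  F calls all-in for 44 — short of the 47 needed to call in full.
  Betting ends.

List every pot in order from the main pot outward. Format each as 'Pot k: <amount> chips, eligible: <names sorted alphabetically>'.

Contributions: A=47, B=47, C=47, E=47, F=44
Folded: D
Pot levels (distinct totals of non-folded players): 44, 47
Layer 1-44: 44 each from A, B, C, E, F = 44*5 = 220 chips; eligible A, B, C, E, F
Layer 45-47: 3 each from A, B, C, E = 3*4 = 12 chips; eligible A, B, C, E

Pot 1: 220 chips, eligible: A, B, C, E, F
Pot 2: 12 chips, eligible: A, B, C, E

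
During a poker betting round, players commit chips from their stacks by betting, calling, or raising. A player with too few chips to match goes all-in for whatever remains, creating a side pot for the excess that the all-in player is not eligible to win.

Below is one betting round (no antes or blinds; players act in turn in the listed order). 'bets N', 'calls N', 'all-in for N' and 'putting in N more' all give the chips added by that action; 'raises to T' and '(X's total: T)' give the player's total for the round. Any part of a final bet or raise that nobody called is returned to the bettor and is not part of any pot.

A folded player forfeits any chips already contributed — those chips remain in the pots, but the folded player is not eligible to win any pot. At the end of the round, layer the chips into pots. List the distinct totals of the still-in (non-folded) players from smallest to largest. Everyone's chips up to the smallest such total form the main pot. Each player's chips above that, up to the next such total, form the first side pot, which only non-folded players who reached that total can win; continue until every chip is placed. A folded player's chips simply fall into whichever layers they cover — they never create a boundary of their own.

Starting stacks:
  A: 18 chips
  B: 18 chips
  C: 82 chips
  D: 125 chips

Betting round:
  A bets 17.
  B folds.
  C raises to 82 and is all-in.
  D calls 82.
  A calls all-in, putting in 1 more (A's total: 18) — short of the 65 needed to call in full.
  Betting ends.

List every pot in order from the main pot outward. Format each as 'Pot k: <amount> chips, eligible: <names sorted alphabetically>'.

Pot 1: 54 chips, eligible: A, C, D
Pot 2: 128 chips, eligible: C, D

Derivation:
Contributions: A=18, C=82, D=82
Folded: B
Pot levels (distinct totals of non-folded players): 18, 82
Layer 1-18: 18 each from A, C, D = 18*3 = 54 chips; eligible A, C, D
Layer 19-82: 64 each from C, D = 64*2 = 128 chips; eligible C, D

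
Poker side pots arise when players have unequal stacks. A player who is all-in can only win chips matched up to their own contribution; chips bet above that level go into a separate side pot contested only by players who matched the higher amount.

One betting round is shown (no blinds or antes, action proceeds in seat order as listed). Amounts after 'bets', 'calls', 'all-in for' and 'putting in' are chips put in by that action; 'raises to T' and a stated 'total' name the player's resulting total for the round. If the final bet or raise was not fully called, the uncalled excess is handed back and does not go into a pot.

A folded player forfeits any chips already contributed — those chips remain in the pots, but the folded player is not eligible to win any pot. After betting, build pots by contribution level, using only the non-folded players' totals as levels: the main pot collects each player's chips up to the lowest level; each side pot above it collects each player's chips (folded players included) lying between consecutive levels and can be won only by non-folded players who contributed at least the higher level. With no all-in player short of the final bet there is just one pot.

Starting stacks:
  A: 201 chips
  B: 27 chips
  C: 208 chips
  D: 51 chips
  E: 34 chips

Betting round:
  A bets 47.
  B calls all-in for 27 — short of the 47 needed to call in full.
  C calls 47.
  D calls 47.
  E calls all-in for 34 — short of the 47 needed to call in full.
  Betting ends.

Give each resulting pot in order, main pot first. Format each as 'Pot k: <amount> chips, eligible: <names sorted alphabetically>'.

Contributions: A=47, B=27, C=47, D=47, E=34
Pot levels (distinct totals of non-folded players): 27, 34, 47
Layer 1-27: 27 each from A, B, C, D, E = 27*5 = 135 chips; eligible A, B, C, D, E
Layer 28-34: 7 each from A, C, D, E = 7*4 = 28 chips; eligible A, C, D, E
Layer 35-47: 13 each from A, C, D = 13*3 = 39 chips; eligible A, C, D

Pot 1: 135 chips, eligible: A, B, C, D, E
Pot 2: 28 chips, eligible: A, C, D, E
Pot 3: 39 chips, eligible: A, C, D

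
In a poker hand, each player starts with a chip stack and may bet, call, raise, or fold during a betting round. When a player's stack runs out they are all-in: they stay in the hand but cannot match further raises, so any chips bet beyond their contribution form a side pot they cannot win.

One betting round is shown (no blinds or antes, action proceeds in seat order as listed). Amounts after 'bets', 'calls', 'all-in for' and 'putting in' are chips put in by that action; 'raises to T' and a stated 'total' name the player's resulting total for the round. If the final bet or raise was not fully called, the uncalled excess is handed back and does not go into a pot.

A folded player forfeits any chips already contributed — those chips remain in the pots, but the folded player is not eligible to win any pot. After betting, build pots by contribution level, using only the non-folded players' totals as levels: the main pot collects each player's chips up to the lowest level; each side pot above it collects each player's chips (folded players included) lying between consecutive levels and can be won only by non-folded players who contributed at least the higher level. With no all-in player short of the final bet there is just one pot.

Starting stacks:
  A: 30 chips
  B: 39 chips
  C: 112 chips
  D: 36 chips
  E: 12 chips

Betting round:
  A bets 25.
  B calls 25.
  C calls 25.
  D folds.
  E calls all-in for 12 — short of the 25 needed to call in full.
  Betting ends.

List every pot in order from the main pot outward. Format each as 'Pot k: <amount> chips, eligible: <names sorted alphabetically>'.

Contributions: A=25, B=25, C=25, E=12
Folded: D
Pot levels (distinct totals of non-folded players): 12, 25
Layer 1-12: 12 each from A, B, C, E = 12*4 = 48 chips; eligible A, B, C, E
Layer 13-25: 13 each from A, B, C = 13*3 = 39 chips; eligible A, B, C

Pot 1: 48 chips, eligible: A, B, C, E
Pot 2: 39 chips, eligible: A, B, C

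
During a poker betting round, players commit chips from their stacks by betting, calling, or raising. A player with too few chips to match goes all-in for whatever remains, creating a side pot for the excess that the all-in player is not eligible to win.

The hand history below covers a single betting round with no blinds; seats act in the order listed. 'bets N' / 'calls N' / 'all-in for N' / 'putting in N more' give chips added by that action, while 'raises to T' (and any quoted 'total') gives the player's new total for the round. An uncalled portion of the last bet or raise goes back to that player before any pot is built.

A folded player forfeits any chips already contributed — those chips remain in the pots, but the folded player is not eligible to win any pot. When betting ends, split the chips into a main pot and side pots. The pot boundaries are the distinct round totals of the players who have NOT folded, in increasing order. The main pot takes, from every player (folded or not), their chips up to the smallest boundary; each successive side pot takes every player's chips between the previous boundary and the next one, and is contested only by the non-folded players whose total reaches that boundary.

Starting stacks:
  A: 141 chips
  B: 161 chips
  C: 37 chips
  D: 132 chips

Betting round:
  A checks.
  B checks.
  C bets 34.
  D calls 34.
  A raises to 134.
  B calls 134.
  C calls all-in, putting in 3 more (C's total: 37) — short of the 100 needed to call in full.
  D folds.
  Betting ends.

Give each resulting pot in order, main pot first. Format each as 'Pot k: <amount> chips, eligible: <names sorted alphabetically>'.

Pot 1: 145 chips, eligible: A, B, C
Pot 2: 194 chips, eligible: A, B

Derivation:
Contributions: A=134, B=134, C=37, D=34
Folded: D
Pot levels (distinct totals of non-folded players): 37, 134
Layer 1-37: A 37 + B 37 + C 37 + D 34 = 145 chips; eligible A, B, C
Layer 38-134: 97 each from A, B = 97*2 = 194 chips; eligible A, B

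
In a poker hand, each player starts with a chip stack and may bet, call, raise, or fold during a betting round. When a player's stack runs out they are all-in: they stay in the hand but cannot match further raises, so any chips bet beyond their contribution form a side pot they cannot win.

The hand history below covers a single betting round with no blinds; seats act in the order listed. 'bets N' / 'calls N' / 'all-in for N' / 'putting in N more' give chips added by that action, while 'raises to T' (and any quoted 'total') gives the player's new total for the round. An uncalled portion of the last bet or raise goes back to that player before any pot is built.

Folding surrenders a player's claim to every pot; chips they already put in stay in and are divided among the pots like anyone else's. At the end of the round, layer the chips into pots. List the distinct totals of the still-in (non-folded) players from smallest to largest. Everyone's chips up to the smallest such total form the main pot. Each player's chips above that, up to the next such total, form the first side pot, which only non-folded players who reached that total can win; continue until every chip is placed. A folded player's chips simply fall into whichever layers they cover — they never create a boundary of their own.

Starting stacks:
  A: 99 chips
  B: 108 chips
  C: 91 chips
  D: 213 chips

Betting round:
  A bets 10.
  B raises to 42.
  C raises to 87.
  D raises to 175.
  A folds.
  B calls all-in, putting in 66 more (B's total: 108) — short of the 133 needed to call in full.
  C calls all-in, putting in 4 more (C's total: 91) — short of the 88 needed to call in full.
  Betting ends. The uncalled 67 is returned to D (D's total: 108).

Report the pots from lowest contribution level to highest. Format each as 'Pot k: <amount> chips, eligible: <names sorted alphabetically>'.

Pot 1: 283 chips, eligible: B, C, D
Pot 2: 34 chips, eligible: B, D

Derivation:
Contributions (after 67 returned to D): A=10, B=108, C=91, D=108
Folded: A
Pot levels (distinct totals of non-folded players): 91, 108
Layer 1-91: A 10 + B 91 + C 91 + D 91 = 283 chips; eligible B, C, D
Layer 92-108: 17 each from B, D = 17*2 = 34 chips; eligible B, D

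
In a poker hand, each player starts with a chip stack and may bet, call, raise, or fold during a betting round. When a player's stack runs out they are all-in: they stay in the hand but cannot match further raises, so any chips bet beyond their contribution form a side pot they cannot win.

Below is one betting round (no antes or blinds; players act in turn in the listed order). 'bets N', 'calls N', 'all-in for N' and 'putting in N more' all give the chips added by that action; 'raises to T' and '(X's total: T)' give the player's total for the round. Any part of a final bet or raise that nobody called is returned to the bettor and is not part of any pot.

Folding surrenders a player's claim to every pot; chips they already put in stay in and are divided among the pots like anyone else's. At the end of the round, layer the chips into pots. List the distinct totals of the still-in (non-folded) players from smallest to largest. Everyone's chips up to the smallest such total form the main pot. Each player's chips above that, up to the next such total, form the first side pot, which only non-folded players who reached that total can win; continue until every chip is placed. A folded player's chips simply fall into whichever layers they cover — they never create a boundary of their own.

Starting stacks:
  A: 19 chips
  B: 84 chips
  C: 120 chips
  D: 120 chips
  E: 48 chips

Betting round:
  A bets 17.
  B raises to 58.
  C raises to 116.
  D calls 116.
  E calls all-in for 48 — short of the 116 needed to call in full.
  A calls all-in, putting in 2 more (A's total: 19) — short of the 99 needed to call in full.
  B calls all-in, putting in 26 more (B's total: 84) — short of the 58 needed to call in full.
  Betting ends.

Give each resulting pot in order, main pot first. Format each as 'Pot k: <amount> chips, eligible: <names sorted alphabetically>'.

Contributions: A=19, B=84, C=116, D=116, E=48
Pot levels (distinct totals of non-folded players): 19, 48, 84, 116
Layer 1-19: 19 each from A, B, C, D, E = 19*5 = 95 chips; eligible A, B, C, D, E
Layer 20-48: 29 each from B, C, D, E = 29*4 = 116 chips; eligible B, C, D, E
Layer 49-84: 36 each from B, C, D = 36*3 = 108 chips; eligible B, C, D
Layer 85-116: 32 each from C, D = 32*2 = 64 chips; eligible C, D

Pot 1: 95 chips, eligible: A, B, C, D, E
Pot 2: 116 chips, eligible: B, C, D, E
Pot 3: 108 chips, eligible: B, C, D
Pot 4: 64 chips, eligible: C, D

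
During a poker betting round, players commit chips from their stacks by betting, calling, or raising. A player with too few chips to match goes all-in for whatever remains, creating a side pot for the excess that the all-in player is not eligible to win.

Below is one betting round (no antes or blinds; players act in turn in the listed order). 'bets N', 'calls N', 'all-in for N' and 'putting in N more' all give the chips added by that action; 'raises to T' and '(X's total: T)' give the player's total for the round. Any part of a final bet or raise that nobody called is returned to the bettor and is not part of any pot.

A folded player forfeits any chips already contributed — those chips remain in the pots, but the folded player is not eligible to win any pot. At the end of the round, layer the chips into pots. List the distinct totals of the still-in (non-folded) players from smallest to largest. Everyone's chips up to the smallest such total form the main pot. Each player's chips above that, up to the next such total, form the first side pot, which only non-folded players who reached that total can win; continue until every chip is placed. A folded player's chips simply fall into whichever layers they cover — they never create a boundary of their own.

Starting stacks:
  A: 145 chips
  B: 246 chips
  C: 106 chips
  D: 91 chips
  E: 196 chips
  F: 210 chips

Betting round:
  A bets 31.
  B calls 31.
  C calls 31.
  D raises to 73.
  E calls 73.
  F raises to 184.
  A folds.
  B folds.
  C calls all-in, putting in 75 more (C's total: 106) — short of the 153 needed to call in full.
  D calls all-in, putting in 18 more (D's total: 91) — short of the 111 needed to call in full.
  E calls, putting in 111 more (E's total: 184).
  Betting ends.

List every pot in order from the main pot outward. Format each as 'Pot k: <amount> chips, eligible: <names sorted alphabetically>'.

Contributions: A=31, B=31, C=106, D=91, E=184, F=184
Folded: A, B
Pot levels (distinct totals of non-folded players): 91, 106, 184
Layer 1-91: A 31 + B 31 + C 91 + D 91 + E 91 + F 91 = 426 chips; eligible C, D, E, F
Layer 92-106: 15 each from C, E, F = 15*3 = 45 chips; eligible C, E, F
Layer 107-184: 78 each from E, F = 78*2 = 156 chips; eligible E, F

Pot 1: 426 chips, eligible: C, D, E, F
Pot 2: 45 chips, eligible: C, E, F
Pot 3: 156 chips, eligible: E, F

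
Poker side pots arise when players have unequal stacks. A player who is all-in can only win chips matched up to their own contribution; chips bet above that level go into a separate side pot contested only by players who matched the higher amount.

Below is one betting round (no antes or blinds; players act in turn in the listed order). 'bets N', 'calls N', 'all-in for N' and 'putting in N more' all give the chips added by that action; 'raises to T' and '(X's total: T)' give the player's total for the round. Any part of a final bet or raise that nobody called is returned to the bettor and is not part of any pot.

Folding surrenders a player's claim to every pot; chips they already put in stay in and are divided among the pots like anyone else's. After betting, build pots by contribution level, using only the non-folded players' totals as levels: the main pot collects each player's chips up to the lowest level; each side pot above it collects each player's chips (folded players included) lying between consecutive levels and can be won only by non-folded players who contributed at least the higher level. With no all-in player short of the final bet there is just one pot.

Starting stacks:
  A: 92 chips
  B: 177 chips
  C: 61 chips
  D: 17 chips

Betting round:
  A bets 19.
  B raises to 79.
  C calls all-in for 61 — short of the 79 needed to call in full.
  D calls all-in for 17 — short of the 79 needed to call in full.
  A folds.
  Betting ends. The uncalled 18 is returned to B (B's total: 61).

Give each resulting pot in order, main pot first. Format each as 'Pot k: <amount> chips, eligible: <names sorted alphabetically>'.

Contributions (after 18 returned to B): A=19, B=61, C=61, D=17
Folded: A
Pot levels (distinct totals of non-folded players): 17, 61
Layer 1-17: 17 each from A, B, C, D = 17*4 = 68 chips; eligible B, C, D
Layer 18-61: A 2 + B 44 + C 44 = 90 chips; eligible B, C

Pot 1: 68 chips, eligible: B, C, D
Pot 2: 90 chips, eligible: B, C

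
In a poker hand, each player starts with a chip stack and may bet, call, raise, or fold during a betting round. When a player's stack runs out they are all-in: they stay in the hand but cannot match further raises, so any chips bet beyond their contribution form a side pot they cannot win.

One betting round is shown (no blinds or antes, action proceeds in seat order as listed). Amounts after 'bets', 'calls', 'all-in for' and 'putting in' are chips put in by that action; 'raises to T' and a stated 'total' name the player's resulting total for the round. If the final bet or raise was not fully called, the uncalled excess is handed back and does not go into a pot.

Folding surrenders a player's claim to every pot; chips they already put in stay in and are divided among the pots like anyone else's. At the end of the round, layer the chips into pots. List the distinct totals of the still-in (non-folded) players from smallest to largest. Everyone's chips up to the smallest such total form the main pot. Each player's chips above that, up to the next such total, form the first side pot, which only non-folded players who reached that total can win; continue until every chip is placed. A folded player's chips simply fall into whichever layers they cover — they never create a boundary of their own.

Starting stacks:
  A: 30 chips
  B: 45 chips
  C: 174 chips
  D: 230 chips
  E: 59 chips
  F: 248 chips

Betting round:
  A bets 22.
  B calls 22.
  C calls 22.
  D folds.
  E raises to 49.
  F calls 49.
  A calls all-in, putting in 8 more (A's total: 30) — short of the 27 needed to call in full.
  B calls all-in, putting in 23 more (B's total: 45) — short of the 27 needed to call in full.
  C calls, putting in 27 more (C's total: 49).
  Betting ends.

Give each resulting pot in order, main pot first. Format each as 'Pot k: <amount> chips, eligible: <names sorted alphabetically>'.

Pot 1: 150 chips, eligible: A, B, C, E, F
Pot 2: 60 chips, eligible: B, C, E, F
Pot 3: 12 chips, eligible: C, E, F

Derivation:
Contributions: A=30, B=45, C=49, E=49, F=49
Folded: D
Pot levels (distinct totals of non-folded players): 30, 45, 49
Layer 1-30: 30 each from A, B, C, E, F = 30*5 = 150 chips; eligible A, B, C, E, F
Layer 31-45: 15 each from B, C, E, F = 15*4 = 60 chips; eligible B, C, E, F
Layer 46-49: 4 each from C, E, F = 4*3 = 12 chips; eligible C, E, F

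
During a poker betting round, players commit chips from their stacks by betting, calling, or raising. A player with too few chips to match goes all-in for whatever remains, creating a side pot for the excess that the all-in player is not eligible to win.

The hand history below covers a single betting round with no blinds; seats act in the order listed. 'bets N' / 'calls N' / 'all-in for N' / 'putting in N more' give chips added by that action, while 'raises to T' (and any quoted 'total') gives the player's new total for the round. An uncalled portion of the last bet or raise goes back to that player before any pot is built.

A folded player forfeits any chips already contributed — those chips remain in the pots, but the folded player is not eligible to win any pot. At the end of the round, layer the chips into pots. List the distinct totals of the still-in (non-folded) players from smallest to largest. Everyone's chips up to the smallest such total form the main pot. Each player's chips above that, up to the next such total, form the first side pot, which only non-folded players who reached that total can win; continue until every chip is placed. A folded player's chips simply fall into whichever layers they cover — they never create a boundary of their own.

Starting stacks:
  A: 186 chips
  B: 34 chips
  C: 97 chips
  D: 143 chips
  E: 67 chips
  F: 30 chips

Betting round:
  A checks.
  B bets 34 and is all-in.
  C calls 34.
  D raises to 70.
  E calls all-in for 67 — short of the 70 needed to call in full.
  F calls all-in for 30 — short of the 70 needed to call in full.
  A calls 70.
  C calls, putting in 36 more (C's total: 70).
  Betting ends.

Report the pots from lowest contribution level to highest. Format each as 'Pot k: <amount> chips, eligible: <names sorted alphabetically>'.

Pot 1: 180 chips, eligible: A, B, C, D, E, F
Pot 2: 20 chips, eligible: A, B, C, D, E
Pot 3: 132 chips, eligible: A, C, D, E
Pot 4: 9 chips, eligible: A, C, D

Derivation:
Contributions: A=70, B=34, C=70, D=70, E=67, F=30
Pot levels (distinct totals of non-folded players): 30, 34, 67, 70
Layer 1-30: 30 each from A, B, C, D, E, F = 30*6 = 180 chips; eligible A, B, C, D, E, F
Layer 31-34: 4 each from A, B, C, D, E = 4*5 = 20 chips; eligible A, B, C, D, E
Layer 35-67: 33 each from A, C, D, E = 33*4 = 132 chips; eligible A, C, D, E
Layer 68-70: 3 each from A, C, D = 3*3 = 9 chips; eligible A, C, D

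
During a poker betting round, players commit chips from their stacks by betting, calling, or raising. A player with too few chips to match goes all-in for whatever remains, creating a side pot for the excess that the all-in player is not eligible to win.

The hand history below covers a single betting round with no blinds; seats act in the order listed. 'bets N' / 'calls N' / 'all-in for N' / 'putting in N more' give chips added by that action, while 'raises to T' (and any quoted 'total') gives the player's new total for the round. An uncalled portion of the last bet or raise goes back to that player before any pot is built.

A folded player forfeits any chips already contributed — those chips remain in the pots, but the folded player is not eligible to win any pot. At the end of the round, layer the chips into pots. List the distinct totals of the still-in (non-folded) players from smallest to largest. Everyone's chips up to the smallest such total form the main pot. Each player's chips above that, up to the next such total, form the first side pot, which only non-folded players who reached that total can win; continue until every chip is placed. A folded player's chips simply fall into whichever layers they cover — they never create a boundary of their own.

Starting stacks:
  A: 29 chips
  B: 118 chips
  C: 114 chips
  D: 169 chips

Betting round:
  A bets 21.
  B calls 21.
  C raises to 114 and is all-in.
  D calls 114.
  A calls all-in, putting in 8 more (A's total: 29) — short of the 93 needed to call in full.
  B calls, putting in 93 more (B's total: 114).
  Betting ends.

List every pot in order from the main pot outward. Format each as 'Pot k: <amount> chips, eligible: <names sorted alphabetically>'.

Pot 1: 116 chips, eligible: A, B, C, D
Pot 2: 255 chips, eligible: B, C, D

Derivation:
Contributions: A=29, B=114, C=114, D=114
Pot levels (distinct totals of non-folded players): 29, 114
Layer 1-29: 29 each from A, B, C, D = 29*4 = 116 chips; eligible A, B, C, D
Layer 30-114: 85 each from B, C, D = 85*3 = 255 chips; eligible B, C, D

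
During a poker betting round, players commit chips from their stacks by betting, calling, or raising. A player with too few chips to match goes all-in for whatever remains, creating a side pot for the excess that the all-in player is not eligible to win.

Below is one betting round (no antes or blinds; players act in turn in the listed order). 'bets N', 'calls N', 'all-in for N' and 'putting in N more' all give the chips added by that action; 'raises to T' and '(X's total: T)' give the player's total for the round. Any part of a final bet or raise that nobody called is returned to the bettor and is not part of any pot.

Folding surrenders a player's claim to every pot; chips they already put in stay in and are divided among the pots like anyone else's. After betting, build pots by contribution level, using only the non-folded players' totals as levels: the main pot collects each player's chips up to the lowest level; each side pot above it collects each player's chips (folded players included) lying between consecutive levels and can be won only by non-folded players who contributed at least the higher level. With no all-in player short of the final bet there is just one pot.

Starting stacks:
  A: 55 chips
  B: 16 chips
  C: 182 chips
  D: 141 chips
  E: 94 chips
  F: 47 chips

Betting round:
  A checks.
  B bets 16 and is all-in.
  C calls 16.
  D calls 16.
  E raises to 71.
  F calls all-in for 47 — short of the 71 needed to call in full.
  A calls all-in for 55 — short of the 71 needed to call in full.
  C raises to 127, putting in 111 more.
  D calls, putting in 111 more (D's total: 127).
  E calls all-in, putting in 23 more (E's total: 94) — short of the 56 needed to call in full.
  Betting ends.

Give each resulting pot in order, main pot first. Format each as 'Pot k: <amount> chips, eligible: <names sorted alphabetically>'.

Contributions: A=55, B=16, C=127, D=127, E=94, F=47
Pot levels (distinct totals of non-folded players): 16, 47, 55, 94, 127
Layer 1-16: 16 each from A, B, C, D, E, F = 16*6 = 96 chips; eligible A, B, C, D, E, F
Layer 17-47: 31 each from A, C, D, E, F = 31*5 = 155 chips; eligible A, C, D, E, F
Layer 48-55: 8 each from A, C, D, E = 8*4 = 32 chips; eligible A, C, D, E
Layer 56-94: 39 each from C, D, E = 39*3 = 117 chips; eligible C, D, E
Layer 95-127: 33 each from C, D = 33*2 = 66 chips; eligible C, D

Pot 1: 96 chips, eligible: A, B, C, D, E, F
Pot 2: 155 chips, eligible: A, C, D, E, F
Pot 3: 32 chips, eligible: A, C, D, E
Pot 4: 117 chips, eligible: C, D, E
Pot 5: 66 chips, eligible: C, D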